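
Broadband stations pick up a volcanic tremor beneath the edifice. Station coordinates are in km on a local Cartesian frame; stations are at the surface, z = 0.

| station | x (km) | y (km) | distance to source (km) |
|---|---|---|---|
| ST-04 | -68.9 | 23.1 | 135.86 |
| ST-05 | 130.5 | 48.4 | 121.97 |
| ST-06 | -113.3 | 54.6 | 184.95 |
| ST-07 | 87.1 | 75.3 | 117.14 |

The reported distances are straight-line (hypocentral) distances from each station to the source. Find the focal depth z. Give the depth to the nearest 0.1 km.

Each station gives a sphere (x−x_i)² + (y−y_i)² + z² = d_i² (stations at z=0).
Subtracting the ST-04 sphere from ST-05 and ST-06: z² cancels, leaving linear equations in x and y:
398.8 x + 50.6 y = 17673.25
-88.8 x + 63.0 y = -5211.33
Solving: x ≈ 46.496, y ≈ -17.182 km (keep extra digits for the depth step; rounded: 46.5, -17.2).
Then from the ST-04 sphere: z² = 135.86² − (x + 68.9)² − (y − 23.1)² with x = 46.496, y = -17.182, so z ≈ 59.322 ≈ 59.3 km.

z ≈ 59.3 km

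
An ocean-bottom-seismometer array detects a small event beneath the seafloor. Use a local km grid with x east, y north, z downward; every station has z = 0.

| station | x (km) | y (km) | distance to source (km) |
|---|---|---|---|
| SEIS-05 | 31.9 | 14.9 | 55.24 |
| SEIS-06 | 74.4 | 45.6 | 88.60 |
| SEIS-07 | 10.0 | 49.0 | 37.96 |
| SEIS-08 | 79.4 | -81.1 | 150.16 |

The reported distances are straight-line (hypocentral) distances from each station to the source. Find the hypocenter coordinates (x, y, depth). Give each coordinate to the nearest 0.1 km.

Each station gives a sphere (x−x_i)² + (y−y_i)² + z² = d_i² (stations at z=0).
Subtracting the SEIS-05 sphere from SEIS-06 and SEIS-07: z² cancels, leaving linear equations in x and y:
85.0 x + 61.4 y = 1576.60
-43.8 x + 68.2 y = 2871.88
Solving: x ≈ -8.108, y ≈ 36.902 km (keep extra digits for the depth step; rounded: -8.1, 36.9).
Then from the SEIS-05 sphere: z² = 55.24² − (x − 31.9)² − (y − 14.9)² with x = -8.108, y = 36.902, so z ≈ 31.092 ≈ 31.1 km.

x ≈ -8.1 km, y ≈ 36.9 km, depth ≈ 31.1 km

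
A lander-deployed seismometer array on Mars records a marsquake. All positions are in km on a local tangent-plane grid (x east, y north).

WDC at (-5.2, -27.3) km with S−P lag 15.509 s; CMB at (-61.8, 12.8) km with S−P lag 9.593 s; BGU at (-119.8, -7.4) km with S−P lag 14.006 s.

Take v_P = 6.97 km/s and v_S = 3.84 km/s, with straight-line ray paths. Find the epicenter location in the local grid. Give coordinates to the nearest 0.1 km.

Distance from S−P lag: d = Δt · v_P v_S / (v_P − v_S) = Δt · (6.97·3.84)/(6.97−3.84) ≈ 8.5511·Δt.
So d_WDC = 132.62, d_CMB = 82.03, d_BGU = 119.77 km.
Circle about each station: (x + 5.2)² + (y + 27.3)² = 132.62²; (x + 61.8)² + (y − 12.8)² = 82.03²; (x + 119.8)² + (y + 7.4)² = 119.77².
Subtracting pairs of circle equations eliminates x²+y² and gives linear equations (the radical axes):
-113.2 x + 80.2 y = 14069.89
-229.2 x + 39.8 y = 16877.68
Solving the 2×2 system: x ≈ -57.2, y ≈ 94.7 km.
Check against WDC (with the unrounded x, y): √((x + 5.2)²+(y + 27.3)²) = 132.63 ≈ 132.62 km. ✓

x ≈ -57.2 km, y ≈ 94.7 km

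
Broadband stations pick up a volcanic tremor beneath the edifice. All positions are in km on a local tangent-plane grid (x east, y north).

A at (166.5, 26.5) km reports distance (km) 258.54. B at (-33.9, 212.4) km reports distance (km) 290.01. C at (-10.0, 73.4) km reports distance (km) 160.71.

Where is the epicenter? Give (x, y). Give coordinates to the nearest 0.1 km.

Circle about each station: (x − 166.5)² + (y − 26.5)² = 258.54²; (x + 33.9)² + (y − 212.4)² = 290.01²; (x + 10.0)² + (y − 73.4)² = 160.71².
Subtracting the A equation from the B and C equations removes the quadratic terms:
-400.8 x + 371.8 y = 575.60
-353.0 x + 93.8 y = 18078.29
Solving the 2×2 system: x ≈ -71.2, y ≈ -75.2 km.

-71.2 km east, -75.2 km north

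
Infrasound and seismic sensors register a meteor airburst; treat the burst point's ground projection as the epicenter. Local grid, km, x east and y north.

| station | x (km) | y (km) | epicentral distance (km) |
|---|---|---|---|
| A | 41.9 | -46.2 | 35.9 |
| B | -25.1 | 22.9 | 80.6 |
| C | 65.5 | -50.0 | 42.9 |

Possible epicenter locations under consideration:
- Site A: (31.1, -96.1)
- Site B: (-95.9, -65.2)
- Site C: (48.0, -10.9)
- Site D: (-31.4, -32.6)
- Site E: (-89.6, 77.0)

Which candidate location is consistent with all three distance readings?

Site C

For each candidate, compare |candidate − station| to the reported distance:
Site A: residuals A 15.2, B 51.0, C 14.6 → max 51.0 km
Site B: residuals A 103.2, B 32.4, C 119.2 → max 119.2 km
Site C: residuals A 0.1, B 0.1, C 0.1 → max 0.1 km
Site D: residuals A 38.7, B 24.7, C 55.5 → max 55.5 km
Site E: residuals A 144.3, B 3.6, C 157.6 → max 157.6 km
Only Site C has all residuals ≈ 0.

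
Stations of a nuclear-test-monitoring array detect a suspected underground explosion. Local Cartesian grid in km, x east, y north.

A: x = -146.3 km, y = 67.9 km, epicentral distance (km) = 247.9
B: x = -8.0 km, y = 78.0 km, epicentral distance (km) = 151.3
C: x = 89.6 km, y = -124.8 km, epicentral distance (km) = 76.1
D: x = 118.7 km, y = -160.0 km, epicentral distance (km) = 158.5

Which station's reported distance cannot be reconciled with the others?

Solve using three stations at a time. Using A, B, C (subtract circle equations pairwise → linear system) gives (x, y) ≈ (71.3, -50.9).
Distances from that point to each station vs reported:
  A: calculated 247.9 vs reported 247.9 → residual 0.0 km
  B: calculated 151.3 vs reported 151.3 → residual 0.0 km
  C: calculated 76.2 vs reported 76.1 → residual 0.1 km
  D: calculated 119.0 vs reported 158.5 → residual 39.5 km
A, B, C are mutually consistent (residuals ≈ 0); D is off by 39.5 km.

D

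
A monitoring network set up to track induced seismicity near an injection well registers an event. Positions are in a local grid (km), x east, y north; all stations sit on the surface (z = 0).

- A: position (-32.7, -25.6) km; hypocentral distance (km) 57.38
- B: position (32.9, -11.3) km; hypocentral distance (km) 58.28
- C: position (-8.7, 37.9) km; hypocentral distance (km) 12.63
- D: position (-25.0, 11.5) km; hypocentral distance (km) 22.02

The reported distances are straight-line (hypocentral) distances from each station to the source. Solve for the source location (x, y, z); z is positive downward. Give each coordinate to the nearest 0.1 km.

x ≈ -10.6 km, y ≈ 27.0 km, depth ≈ 6.1 km

Each station gives a sphere (x−x_i)² + (y−y_i)² + z² = d_i² (stations at z=0).
Subtracting the A sphere from B and C: z² cancels, leaving linear equations in x and y:
131.2 x + 28.6 y = -618.64
48.0 x + 127.0 y = 2920.40
Solving: x ≈ -10.601, y ≈ 27.002 km (keep extra digits for the depth step; rounded: -10.6, 27.0).
Then from the A sphere: z² = 57.38² − (x + 32.7)² − (y + 25.6)² with x = -10.601, y = 27.002, so z ≈ 6.093 ≈ 6.1 km.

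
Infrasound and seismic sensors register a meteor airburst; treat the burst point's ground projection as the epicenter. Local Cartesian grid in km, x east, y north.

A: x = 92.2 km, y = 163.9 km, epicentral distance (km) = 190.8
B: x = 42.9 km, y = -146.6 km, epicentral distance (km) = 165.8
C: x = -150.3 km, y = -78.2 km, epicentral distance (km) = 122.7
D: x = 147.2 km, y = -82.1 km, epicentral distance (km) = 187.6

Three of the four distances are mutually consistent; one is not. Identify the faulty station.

C

Solve using three stations at a time. Using A, B, D (subtract circle equations pairwise → linear system) gives (x, y) ≈ (-17.4, 7.8).
Distances from that point to each station vs reported:
  A: calculated 190.8 vs reported 190.8 → residual 0.0 km
  B: calculated 165.7 vs reported 165.8 → residual 0.1 km
  C: calculated 158.3 vs reported 122.7 → residual 35.6 km
  D: calculated 187.6 vs reported 187.6 → residual 0.0 km
A, B, D are mutually consistent (residuals ≈ 0); C is off by 35.6 km.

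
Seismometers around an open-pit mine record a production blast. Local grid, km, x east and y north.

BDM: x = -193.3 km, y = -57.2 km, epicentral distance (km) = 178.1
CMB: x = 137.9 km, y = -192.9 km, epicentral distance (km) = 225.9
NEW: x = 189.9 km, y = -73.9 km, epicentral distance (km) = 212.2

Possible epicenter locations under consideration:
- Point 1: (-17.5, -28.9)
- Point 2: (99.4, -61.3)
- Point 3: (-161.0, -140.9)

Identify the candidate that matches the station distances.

Point 1

For each candidate, compare |candidate − station| to the reported distance:
Point 1: residuals BDM 0.0, CMB 0.0, NEW 0.0 → max 0.0 km
Point 2: residuals BDM 114.6, CMB 88.8, NEW 120.8 → max 120.8 km
Point 3: residuals BDM 88.4, CMB 77.5, NEW 145.0 → max 145.0 km
Only Point 1 has all residuals ≈ 0.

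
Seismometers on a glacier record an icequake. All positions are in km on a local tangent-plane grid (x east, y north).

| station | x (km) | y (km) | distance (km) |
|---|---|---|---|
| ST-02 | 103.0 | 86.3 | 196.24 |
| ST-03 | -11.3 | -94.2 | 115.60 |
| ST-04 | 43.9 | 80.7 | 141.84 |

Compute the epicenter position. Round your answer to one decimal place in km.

Circle about each station: (x − 103.0)² + (y − 86.3)² = 196.24²; (x + 11.3)² + (y + 94.2)² = 115.60²; (x − 43.9)² + (y − 80.7)² = 141.84².
Subtracting pairs of circle equations eliminates x²+y² and gives linear equations (the radical axes):
-228.6 x − 361.0 y = 16091.42
-118.2 x − 11.2 y = 8774.56
Solving the 2×2 system: x ≈ -74.5, y ≈ 2.6 km.
Check against ST-02 (with the unrounded x, y): √((x − 103.0)²+(y − 86.3)²) = 196.23 ≈ 196.24 km. ✓

x ≈ -74.5 km, y ≈ 2.6 km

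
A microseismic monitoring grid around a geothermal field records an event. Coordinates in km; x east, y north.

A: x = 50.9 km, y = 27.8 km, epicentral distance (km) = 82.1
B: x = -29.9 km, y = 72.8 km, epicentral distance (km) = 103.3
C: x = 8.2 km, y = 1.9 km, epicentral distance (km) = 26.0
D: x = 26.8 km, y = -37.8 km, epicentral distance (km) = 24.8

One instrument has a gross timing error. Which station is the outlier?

Solve using three stations at a time. Using B, C, D (subtract circle equations pairwise → linear system) gives (x, y) ≈ (5.6, -24.3).
Distances from that point to each station vs reported:
  A: calculated 69.0 vs reported 82.1 → residual 13.1 km
  B: calculated 103.4 vs reported 103.3 → residual 0.1 km
  C: calculated 26.3 vs reported 26.0 → residual 0.3 km
  D: calculated 25.1 vs reported 24.8 → residual 0.3 km
B, C, D are mutually consistent (residuals ≈ 0); A is off by 13.1 km.

A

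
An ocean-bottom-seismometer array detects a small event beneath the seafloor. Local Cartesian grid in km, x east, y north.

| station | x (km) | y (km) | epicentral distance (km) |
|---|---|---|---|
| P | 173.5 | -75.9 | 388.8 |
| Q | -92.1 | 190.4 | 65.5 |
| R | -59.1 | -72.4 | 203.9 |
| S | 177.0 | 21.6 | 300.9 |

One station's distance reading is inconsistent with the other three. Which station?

Solve using three stations at a time. Using Q, R, S (subtract circle equations pairwise → linear system) gives (x, y) ≈ (-105.1, 126.2).
Distances from that point to each station vs reported:
  P: calculated 344.2 vs reported 388.8 → residual 44.6 km
  Q: calculated 65.5 vs reported 65.5 → residual 0.0 km
  R: calculated 203.9 vs reported 203.9 → residual 0.0 km
  S: calculated 300.9 vs reported 300.9 → residual 0.0 km
Q, R, S are mutually consistent (residuals ≈ 0); P is off by 44.6 km.

P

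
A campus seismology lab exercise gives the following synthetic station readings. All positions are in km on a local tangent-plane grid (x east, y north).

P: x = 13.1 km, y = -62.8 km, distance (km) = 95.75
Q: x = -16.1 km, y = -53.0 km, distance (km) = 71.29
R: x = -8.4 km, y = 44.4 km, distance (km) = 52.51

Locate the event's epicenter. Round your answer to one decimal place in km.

Circle about each station: (x − 13.1)² + (y + 62.8)² = 95.75²; (x + 16.1)² + (y + 53.0)² = 71.29²; (x + 8.4)² + (y − 44.4)² = 52.51².
Subtracting the P equation from the Q and R equations removes the quadratic terms:
-58.4 x + 19.6 y = 3038.56
-43.0 x + 214.4 y = 4337.23
Solving the 2×2 system: x ≈ -48.5, y ≈ 10.5 km.

-48.5 km east, 10.5 km north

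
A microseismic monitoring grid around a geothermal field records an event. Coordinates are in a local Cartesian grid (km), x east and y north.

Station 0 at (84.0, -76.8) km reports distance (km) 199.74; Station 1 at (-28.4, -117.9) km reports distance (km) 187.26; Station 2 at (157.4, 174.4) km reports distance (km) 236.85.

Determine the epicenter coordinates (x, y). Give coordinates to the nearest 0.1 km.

-54.0 km east, 67.6 km north

Circle about each station: (x − 84.0)² + (y + 76.8)² = 199.74²; (x + 28.4)² + (y + 117.9)² = 187.26²; (x − 157.4)² + (y − 174.4)² = 236.85².
Subtracting pairs of circle equations eliminates x²+y² and gives linear equations (the radical axes):
-224.8 x − 82.2 y = 6582.49
146.8 x + 502.4 y = 26034.03
Solving the 2×2 system: x ≈ -54.0, y ≈ 67.6 km.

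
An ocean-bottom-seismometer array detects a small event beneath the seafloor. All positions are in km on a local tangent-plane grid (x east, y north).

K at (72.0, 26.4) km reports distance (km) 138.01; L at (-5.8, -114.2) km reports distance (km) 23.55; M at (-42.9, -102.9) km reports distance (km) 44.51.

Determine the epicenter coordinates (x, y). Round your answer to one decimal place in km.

x ≈ 0.1 km, y ≈ -91.4 km

Circle about each station: (x − 72.0)² + (y − 26.4)² = 138.01²; (x + 5.8)² + (y + 114.2)² = 23.55²; (x + 42.9)² + (y + 102.9)² = 44.51².
Subtracting the K equation from the L and M equations removes the quadratic terms:
-155.6 x − 281.2 y = 25686.48
-229.8 x − 258.6 y = 23613.48
Solving the 2×2 system: x ≈ 0.1, y ≈ -91.4 km.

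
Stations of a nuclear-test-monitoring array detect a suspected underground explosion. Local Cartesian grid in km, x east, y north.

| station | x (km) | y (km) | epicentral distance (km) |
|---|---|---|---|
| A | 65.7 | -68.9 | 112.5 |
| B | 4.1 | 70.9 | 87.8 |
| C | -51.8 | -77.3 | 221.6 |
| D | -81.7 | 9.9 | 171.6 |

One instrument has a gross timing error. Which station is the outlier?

Solve using three stations at a time. Using A, B, D (subtract circle equations pairwise → linear system) gives (x, y) ≈ (87.0, 41.6).
Distances from that point to each station vs reported:
  A: calculated 112.6 vs reported 112.5 → residual 0.1 km
  B: calculated 87.9 vs reported 87.8 → residual 0.1 km
  C: calculated 182.8 vs reported 221.6 → residual 38.8 km
  D: calculated 171.7 vs reported 171.6 → residual 0.1 km
A, B, D are mutually consistent (residuals ≈ 0); C is off by 38.8 km.

C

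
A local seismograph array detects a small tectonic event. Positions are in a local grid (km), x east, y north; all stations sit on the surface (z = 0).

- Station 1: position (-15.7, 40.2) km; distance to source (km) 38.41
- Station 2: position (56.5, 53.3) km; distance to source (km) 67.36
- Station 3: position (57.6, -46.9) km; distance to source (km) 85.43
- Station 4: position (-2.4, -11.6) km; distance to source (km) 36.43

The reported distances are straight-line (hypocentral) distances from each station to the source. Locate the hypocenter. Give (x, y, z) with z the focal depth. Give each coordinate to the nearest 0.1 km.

Each station gives a sphere (x−x_i)² + (y−y_i)² + z² = d_i² (stations at z=0).
Subtracting the Station 1 sphere from Station 2 and Station 3: z² cancels, leaving linear equations in x and y:
144.4 x + 26.2 y = 1108.57
146.6 x − 174.2 y = -2168.12
Solving: x ≈ 4.701, y ≈ 16.402 km (keep extra digits for the depth step; rounded: 4.7, 16.4).
Then from the Station 1 sphere: z² = 38.41² − (x + 15.7)² − (y − 40.2)² with x = 4.701, y = 16.402, so z ≈ 22.199 ≈ 22.2 km.

(4.7, 16.4, 22.2)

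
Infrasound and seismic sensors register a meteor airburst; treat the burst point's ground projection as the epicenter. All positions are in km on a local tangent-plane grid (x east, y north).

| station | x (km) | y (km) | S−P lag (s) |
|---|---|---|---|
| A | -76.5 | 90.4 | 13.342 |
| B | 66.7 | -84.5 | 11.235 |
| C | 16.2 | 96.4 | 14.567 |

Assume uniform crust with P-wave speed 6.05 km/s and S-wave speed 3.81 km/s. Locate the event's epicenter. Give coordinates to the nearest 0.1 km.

x ≈ -40.9 km, y ≈ -42.2 km

Distance from S−P lag: d = Δt · v_P v_S / (v_P − v_S) = Δt · (6.05·3.81)/(6.05−3.81) ≈ 10.2904·Δt.
So d_A = 137.29, d_B = 115.61, d_C = 149.90 km.
Circle about each station: (x + 76.5)² + (y − 90.4)² = 137.29²; (x − 66.7)² + (y + 84.5)² = 115.61²; (x − 16.2)² + (y − 96.4)² = 149.90².
Subtracting pairs of circle equations eliminates x²+y² and gives linear equations (the radical axes):
286.4 x − 349.8 y = 3047.60
185.4 x + 12.0 y = -8090.48
Solving the 2×2 system: x ≈ -40.9, y ≈ -42.2 km.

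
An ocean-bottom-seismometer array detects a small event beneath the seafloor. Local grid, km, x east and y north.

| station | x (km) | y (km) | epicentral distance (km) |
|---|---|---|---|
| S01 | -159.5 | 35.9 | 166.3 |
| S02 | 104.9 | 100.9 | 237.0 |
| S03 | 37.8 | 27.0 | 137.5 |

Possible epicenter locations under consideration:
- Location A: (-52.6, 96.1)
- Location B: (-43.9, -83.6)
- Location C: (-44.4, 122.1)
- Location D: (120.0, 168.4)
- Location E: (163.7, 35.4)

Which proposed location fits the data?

For each candidate, compare |candidate − station| to the reported distance:
Location A: residuals S01 43.6, S02 79.4, S03 23.7 → max 79.4 km
Location B: residuals S01 0.0, S02 0.0, S03 0.0 → max 0.0 km
Location C: residuals S01 22.5, S02 86.2, S03 11.8 → max 86.2 km
Location D: residuals S01 143.0, S02 167.8, S03 26.1 → max 167.8 km
Location E: residuals S01 156.9, S02 149.0, S03 11.3 → max 156.9 km
Only Location B has all residuals ≈ 0.

Location B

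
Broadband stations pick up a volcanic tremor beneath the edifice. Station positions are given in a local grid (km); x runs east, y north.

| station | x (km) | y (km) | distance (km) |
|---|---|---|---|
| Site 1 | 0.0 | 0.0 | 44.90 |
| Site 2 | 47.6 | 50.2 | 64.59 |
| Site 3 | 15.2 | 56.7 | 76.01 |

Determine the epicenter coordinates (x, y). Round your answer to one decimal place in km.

x ≈ 42.6 km, y ≈ -14.2 km

Circle about each station: x² + y² = 44.90²; (x − 47.6)² + (y − 50.2)² = 64.59²; (x − 15.2)² + (y − 56.7)² = 76.01².
Subtracting the Site 1 equation from the Site 2 and Site 3 equations removes the quadratic terms:
95.2 x + 100.4 y = 2629.94
30.4 x + 113.4 y = -315.58
Solving the 2×2 system: x ≈ 42.6, y ≈ -14.2 km.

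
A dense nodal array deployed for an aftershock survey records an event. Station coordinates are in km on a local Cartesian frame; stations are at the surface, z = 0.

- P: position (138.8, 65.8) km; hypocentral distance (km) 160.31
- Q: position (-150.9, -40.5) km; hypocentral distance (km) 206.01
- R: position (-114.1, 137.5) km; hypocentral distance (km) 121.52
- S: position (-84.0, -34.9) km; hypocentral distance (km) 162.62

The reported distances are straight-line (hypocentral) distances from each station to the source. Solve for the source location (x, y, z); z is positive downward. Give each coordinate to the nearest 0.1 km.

(-9.5, 100.8, 49.8)

Each station gives a sphere (x−x_i)² + (y−y_i)² + z² = d_i² (stations at z=0).
Subtracting the P sphere from Q and R: z² cancels, leaving linear equations in x and y:
-579.4 x − 212.6 y = -15924.84
-505.8 x + 143.4 y = 19262.17
Solving: x ≈ -9.503, y ≈ 100.805 km (keep extra digits for the depth step; rounded: -9.5, 100.8).
Then from the P sphere: z² = 160.31² − (x − 138.8)² − (y − 65.8)² with x = -9.503, y = 100.805, so z ≈ 49.801 ≈ 49.8 km.
Check against S (with the unrounded solution): distance 162.62 ≈ 162.62 km. ✓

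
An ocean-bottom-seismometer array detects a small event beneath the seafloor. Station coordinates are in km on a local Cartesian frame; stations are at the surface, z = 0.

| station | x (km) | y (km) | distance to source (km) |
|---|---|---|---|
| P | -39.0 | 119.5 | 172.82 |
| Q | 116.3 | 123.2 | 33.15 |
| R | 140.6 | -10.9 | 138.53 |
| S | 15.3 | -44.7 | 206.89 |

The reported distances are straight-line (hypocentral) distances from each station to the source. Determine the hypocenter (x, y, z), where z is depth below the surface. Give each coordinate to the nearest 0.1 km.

x ≈ 131.2 km, y ≈ 124.1 km, depth ≈ 29.6 km

Each station gives a sphere (x−x_i)² + (y−y_i)² + z² = d_i² (stations at z=0).
Subtracting the P sphere from Q and R: z² cancels, leaving linear equations in x and y:
310.6 x + 7.4 y = 41670.51
359.2 x − 260.8 y = 14762.11
Solving: x ≈ 131.205, y ≈ 124.105 km (keep extra digits for the depth step; rounded: 131.2, 124.1).
Then from the P sphere: z² = 172.82² − (x + 39.0)² − (y − 119.5)² with x = 131.205, y = 124.105, so z ≈ 29.594 ≈ 29.6 km.
Check against S (with the unrounded solution): distance 206.89 ≈ 206.89 km. ✓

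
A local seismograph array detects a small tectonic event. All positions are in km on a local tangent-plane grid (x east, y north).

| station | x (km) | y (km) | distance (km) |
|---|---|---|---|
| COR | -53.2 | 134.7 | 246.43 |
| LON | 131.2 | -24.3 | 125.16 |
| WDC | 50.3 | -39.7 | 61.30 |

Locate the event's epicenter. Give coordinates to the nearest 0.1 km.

(29.6, -97.4)

Circle about each station: (x + 53.2)² + (y − 134.7)² = 246.43²; (x − 131.2)² + (y + 24.3)² = 125.16²; (x − 50.3)² + (y + 39.7)² = 61.30².
Subtracting the COR equation from the LON and WDC equations removes the quadratic terms:
368.8 x − 318.0 y = 41892.32
207.0 x − 348.8 y = 40101.90
Solving the 2×2 system: x ≈ 29.6, y ≈ -97.4 km.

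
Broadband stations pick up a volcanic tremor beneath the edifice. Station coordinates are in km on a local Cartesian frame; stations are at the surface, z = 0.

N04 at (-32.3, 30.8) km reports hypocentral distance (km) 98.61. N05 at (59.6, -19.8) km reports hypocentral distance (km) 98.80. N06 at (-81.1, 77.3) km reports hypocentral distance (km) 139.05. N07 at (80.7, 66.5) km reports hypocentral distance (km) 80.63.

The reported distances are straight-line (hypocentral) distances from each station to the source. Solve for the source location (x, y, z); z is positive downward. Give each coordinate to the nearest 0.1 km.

(38.0, 50.1, 66.4)

Each station gives a sphere (x−x_i)² + (y−y_i)² + z² = d_i² (stations at z=0).
Subtracting the N04 sphere from N05 and N06: z² cancels, leaving linear equations in x and y:
183.8 x − 101.2 y = 1914.76
-97.6 x + 93.0 y = 949.60
Solving: x ≈ 37.994, y ≈ 50.084 km (keep extra digits for the depth step; rounded: 38.0, 50.1).
Then from the N04 sphere: z² = 98.61² − (x + 32.3)² − (y − 30.8)² with x = 37.994, y = 50.084, so z ≈ 66.414 ≈ 66.4 km.
Check against N07 (with the unrounded solution): distance 80.65 ≈ 80.63 km. ✓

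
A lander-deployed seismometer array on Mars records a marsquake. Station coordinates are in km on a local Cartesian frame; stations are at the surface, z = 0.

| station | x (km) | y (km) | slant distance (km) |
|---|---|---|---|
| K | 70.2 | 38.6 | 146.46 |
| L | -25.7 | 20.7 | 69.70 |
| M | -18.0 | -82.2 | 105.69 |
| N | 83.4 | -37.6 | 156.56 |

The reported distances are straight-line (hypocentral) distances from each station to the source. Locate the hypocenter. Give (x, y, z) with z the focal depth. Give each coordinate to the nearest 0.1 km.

Each station gives a sphere (x−x_i)² + (y−y_i)² + z² = d_i² (stations at z=0).
Subtracting the K sphere from L and M: z² cancels, leaving linear equations in x and y:
-191.8 x − 35.8 y = 11263.42
-176.4 x − 241.6 y = 10943.00
Solving: x ≈ -58.203, y ≈ -2.798 km (keep extra digits for the depth step; rounded: -58.2, -2.8).
Then from the K sphere: z² = 146.46² − (x − 70.2)² − (y − 38.6)² with x = -58.203, y = -2.798, so z ≈ 57.004 ≈ 57.0 km.

(-58.2, -2.8, 57.0)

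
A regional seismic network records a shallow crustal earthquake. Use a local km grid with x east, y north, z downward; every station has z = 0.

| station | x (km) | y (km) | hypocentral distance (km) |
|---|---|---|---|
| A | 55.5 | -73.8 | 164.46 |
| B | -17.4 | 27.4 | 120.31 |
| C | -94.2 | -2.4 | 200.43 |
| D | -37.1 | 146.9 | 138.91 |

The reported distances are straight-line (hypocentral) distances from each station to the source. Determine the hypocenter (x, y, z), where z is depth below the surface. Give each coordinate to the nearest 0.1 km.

x ≈ 83.3 km, y ≈ 85.2 km, depth ≈ 31.5 km

Each station gives a sphere (x−x_i)² + (y−y_i)² + z² = d_i² (stations at z=0).
Subtracting the A sphere from B and C: z² cancels, leaving linear equations in x and y:
-145.8 x + 202.4 y = 5099.43
-299.4 x + 142.8 y = -12772.38
Solving: x ≈ 83.295, y ≈ 85.197 km (keep extra digits for the depth step; rounded: 83.3, 85.2).
Then from the A sphere: z² = 164.46² − (x − 55.5)² − (y + 73.8)² with x = 83.295, y = 85.197, so z ≈ 31.535 ≈ 31.5 km.
Check against D (with the unrounded solution): distance 138.91 ≈ 138.91 km. ✓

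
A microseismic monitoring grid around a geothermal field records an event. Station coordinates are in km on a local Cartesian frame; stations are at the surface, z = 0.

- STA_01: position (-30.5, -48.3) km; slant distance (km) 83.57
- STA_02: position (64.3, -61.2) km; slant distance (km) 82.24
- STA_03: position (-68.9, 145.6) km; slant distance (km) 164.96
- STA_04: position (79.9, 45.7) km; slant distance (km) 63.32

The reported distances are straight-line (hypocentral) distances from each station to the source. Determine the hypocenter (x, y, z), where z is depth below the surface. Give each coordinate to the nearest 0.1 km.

Each station gives a sphere (x−x_i)² + (y−y_i)² + z² = d_i² (stations at z=0).
Subtracting the STA_01 sphere from STA_02 and STA_03: z² cancels, leaving linear equations in x and y:
189.6 x − 25.8 y = 4837.32
-76.8 x + 387.8 y = 2455.57
Solving: x ≈ 27.105, y ≈ 11.700 km (keep extra digits for the depth step; rounded: 27.1, 11.7).
Then from the STA_01 sphere: z² = 83.57² − (x + 30.5)² − (y + 48.3)² with x = 27.105, y = 11.700, so z ≈ 8.100 ≈ 8.1 km.

x ≈ 27.1 km, y ≈ 11.7 km, depth ≈ 8.1 km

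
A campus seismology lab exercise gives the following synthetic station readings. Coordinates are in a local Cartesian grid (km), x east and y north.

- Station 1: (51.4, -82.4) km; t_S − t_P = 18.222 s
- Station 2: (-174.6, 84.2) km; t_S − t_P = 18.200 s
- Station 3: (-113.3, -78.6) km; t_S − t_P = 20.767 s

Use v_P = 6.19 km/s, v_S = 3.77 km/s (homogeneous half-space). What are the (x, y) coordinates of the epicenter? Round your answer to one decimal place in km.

Distance from S−P lag: d = Δt · v_P v_S / (v_P − v_S) = Δt · (6.19·3.77)/(6.19−3.77) ≈ 9.6431·Δt.
So d_Station 1 = 175.72, d_Station 2 = 175.50, d_Station 3 = 200.26 km.
Circle about each station: (x − 51.4)² + (y + 82.4)² = 175.72²; (x + 174.6)² + (y − 84.2)² = 175.50²; (x + 113.3)² + (y + 78.6)² = 200.26².
Subtracting pairs of circle equations eliminates x²+y² and gives linear equations (the radical axes):
-452.0 x + 333.2 y = 28220.35
-329.4 x + 7.6 y = 356.58
Solving the 2×2 system: x ≈ 0.9, y ≈ 85.9 km.

x ≈ 0.9 km, y ≈ 85.9 km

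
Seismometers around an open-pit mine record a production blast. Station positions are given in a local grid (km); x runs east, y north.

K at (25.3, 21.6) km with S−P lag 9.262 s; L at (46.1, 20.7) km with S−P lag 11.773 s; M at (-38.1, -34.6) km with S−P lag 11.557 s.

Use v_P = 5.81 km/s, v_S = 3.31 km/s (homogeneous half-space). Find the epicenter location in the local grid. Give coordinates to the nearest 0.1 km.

Distance from S−P lag: d = Δt · v_P v_S / (v_P − v_S) = Δt · (5.81·3.31)/(5.81−3.31) ≈ 7.6924·Δt.
So d_K = 71.25, d_L = 90.56, d_M = 88.90 km.
Circle about each station: (x − 25.3)² + (y − 21.6)² = 71.25²; (x − 46.1)² + (y − 20.7)² = 90.56²; (x + 38.1)² + (y + 34.6)² = 88.90².
Subtracting the K equation from the L and M equations removes the quadratic terms:
41.6 x − 1.8 y = -1677.50
-126.8 x − 112.4 y = -1284.53
Solving the 2×2 system: x ≈ -38.0, y ≈ 54.3 km.

(-38.0, 54.3)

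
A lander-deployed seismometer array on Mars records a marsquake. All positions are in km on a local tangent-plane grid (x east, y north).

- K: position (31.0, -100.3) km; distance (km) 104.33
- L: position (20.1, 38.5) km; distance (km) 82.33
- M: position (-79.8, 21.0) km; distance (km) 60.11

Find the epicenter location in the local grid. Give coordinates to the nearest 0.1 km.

Circle about each station: (x − 31.0)² + (y + 100.3)² = 104.33²; (x − 20.1)² + (y − 38.5)² = 82.33²; (x + 79.8)² + (y − 21.0)² = 60.11².
Subtracting pairs of circle equations eliminates x²+y² and gives linear equations (the radical axes):
-21.8 x + 277.6 y = -5028.31
-221.6 x + 242.6 y = 3059.49
Solving the 2×2 system: x ≈ -36.8, y ≈ -21.0 km.

-36.8 km east, -21.0 km north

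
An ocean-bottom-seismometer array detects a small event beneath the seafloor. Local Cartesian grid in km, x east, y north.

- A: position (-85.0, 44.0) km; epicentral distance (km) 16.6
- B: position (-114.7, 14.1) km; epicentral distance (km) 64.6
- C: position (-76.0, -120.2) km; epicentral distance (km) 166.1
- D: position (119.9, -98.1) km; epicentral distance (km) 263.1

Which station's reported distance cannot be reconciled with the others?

B

Solve using three stations at a time. Using A, C, D (subtract circle equations pairwise → linear system) gives (x, y) ≈ (-101.6, 43.9).
Distances from that point to each station vs reported:
  A: calculated 16.6 vs reported 16.6 → residual 0.0 km
  B: calculated 32.6 vs reported 64.6 → residual 32.0 km
  C: calculated 166.1 vs reported 166.1 → residual 0.0 km
  D: calculated 263.1 vs reported 263.1 → residual 0.0 km
A, C, D are mutually consistent (residuals ≈ 0); B is off by 32.0 km.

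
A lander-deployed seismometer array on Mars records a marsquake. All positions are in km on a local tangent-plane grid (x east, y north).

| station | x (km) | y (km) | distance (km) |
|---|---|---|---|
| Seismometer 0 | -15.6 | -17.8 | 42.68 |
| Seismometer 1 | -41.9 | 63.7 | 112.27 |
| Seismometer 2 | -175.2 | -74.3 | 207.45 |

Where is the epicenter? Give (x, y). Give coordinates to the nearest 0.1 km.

Circle about each station: (x + 15.6)² + (y + 17.8)² = 42.68²; (x + 41.9)² + (y − 63.7)² = 112.27²; (x + 175.2)² + (y + 74.3)² = 207.45².
Subtracting the Seismometer 0 equation from the Seismometer 1 and Seismometer 2 equations removes the quadratic terms:
-52.6 x + 163.0 y = -5529.87
-319.2 x − 113.0 y = -5558.59
Solving the 2×2 system: x ≈ 26.4, y ≈ -25.4 km.
Check against Seismometer 0 (with the unrounded x, y): √((x + 15.6)²+(y + 17.8)²) = 42.69 ≈ 42.68 km. ✓

x ≈ 26.4 km, y ≈ -25.4 km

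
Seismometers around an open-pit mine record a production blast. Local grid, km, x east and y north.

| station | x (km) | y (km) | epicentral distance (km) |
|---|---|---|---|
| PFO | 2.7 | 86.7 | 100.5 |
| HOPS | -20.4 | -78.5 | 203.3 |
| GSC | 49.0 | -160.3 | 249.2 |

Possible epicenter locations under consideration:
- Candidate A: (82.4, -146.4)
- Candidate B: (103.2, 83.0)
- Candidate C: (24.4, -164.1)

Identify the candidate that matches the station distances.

Candidate B

For each candidate, compare |candidate − station| to the reported distance:
Candidate A: residuals PFO 145.8, HOPS 80.1, GSC 213.0 → max 213.0 km
Candidate B: residuals PFO 0.1, HOPS 0.1, GSC 0.1 → max 0.1 km
Candidate C: residuals PFO 151.2, HOPS 106.7, GSC 224.3 → max 224.3 km
Only Candidate B has all residuals ≈ 0.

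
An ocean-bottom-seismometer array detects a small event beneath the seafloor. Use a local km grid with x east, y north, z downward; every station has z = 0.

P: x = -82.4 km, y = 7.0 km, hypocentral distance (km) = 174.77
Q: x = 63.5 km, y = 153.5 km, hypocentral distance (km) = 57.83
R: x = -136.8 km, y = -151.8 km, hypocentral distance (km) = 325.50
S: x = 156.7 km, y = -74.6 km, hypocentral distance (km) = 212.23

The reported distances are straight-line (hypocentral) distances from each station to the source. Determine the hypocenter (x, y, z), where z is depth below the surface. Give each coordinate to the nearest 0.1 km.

x ≈ 55.4 km, y ≈ 108.5 km, depth ≈ 35.4 km

Each station gives a sphere (x−x_i)² + (y−y_i)² + z² = d_i² (stations at z=0).
Subtracting the P sphere from Q and R: z² cancels, leaving linear equations in x and y:
291.8 x + 293.0 y = 47955.98
-108.8 x − 317.6 y = -40486.98
Solving: x ≈ 55.399, y ≈ 108.500 km (keep extra digits for the depth step; rounded: 55.4, 108.5).
Then from the P sphere: z² = 174.77² − (x + 82.4)² − (y − 7.0)² with x = 55.399, y = 108.500, so z ≈ 35.408 ≈ 35.4 km.
Check against S (with the unrounded solution): distance 212.23 ≈ 212.23 km. ✓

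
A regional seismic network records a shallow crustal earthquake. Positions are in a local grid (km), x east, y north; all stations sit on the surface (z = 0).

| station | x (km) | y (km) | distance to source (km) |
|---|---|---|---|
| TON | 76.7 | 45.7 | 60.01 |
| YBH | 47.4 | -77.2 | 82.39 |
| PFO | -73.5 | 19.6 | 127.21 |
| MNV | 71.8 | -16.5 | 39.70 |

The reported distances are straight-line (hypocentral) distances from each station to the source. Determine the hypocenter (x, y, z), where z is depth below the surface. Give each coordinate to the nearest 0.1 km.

Each station gives a sphere (x−x_i)² + (y−y_i)² + z² = d_i² (stations at z=0).
Subtracting the TON sphere from YBH and PFO: z² cancels, leaving linear equations in x and y:
-58.6 x − 245.8 y = -2951.69
-300.4 x − 52.2 y = -14766.15
Solving: x ≈ 49.102, y ≈ 0.302 km (keep extra digits for the depth step; rounded: 49.1, 0.3).
Then from the TON sphere: z² = 60.01² − (x − 76.7)² − (y − 45.7)² with x = 49.102, y = 0.302, so z ≈ 27.903 ≈ 27.9 km.

x ≈ 49.1 km, y ≈ 0.3 km, depth ≈ 27.9 km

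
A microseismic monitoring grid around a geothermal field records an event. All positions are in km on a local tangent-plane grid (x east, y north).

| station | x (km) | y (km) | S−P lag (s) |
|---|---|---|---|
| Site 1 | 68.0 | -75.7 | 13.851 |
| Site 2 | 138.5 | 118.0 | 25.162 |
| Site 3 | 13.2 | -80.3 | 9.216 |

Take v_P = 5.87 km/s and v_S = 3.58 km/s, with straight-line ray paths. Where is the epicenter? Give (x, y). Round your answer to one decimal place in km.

-46.4 km east, -20.3 km north

Distance from S−P lag: d = Δt · v_P v_S / (v_P − v_S) = Δt · (5.87·3.58)/(5.87−3.58) ≈ 9.1767·Δt.
So d_Site 1 = 127.11, d_Site 2 = 230.90, d_Site 3 = 84.57 km.
Circle about each station: (x − 68.0)² + (y + 75.7)² = 127.11²; (x − 138.5)² + (y − 118.0)² = 230.90²; (x − 13.2)² + (y + 80.3)² = 84.57².
Subtracting the Site 1 equation from the Site 2 and Site 3 equations removes the quadratic terms:
141.0 x + 387.4 y = -14406.10
-109.6 x − 9.2 y = 5272.71
Solving the 2×2 system: x ≈ -46.4, y ≈ -20.3 km.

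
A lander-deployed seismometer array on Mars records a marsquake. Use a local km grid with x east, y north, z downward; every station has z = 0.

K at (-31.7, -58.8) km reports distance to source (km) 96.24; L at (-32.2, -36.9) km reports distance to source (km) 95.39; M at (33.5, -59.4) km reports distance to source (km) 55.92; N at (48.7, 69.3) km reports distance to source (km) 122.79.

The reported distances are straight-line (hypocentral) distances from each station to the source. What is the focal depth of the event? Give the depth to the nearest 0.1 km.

z ≈ 51.2 km

Each station gives a sphere (x−x_i)² + (y−y_i)² + z² = d_i² (stations at z=0).
Subtracting the K sphere from L and M: z² cancels, leaving linear equations in x and y:
-1.0 x + 43.8 y = -1900.99
130.4 x − 1.2 y = 6323.37
Solving: x ≈ 48.103, y ≈ -42.303 km (keep extra digits for the depth step; rounded: 48.1, -42.3).
Then from the K sphere: z² = 96.24² − (x + 31.7)² − (y + 58.8)² with x = 48.103, y = -42.303, so z ≈ 51.200 ≈ 51.2 km.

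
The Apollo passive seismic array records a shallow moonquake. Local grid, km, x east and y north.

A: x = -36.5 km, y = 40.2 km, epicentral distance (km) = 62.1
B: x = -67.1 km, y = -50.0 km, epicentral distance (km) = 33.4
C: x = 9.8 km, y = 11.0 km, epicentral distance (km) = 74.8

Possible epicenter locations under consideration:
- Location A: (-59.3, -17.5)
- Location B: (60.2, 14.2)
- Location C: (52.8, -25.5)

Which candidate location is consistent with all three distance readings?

For each candidate, compare |candidate − station| to the reported distance:
Location A: residuals A 0.1, B 0.0, C 0.1 → max 0.1 km
Location B: residuals A 38.0, B 109.2, C 24.3 → max 109.2 km
Location C: residuals A 48.8, B 89.0, C 18.4 → max 89.0 km
Only Location A has all residuals ≈ 0.

Location A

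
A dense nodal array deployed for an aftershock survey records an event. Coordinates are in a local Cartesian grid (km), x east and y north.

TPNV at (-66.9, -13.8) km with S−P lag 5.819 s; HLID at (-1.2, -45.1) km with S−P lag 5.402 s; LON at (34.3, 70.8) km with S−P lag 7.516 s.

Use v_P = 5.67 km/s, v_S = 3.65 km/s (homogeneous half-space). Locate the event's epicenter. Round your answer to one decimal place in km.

(-11.9, 9.2)

Distance from S−P lag: d = Δt · v_P v_S / (v_P − v_S) = Δt · (5.67·3.65)/(5.67−3.65) ≈ 10.2453·Δt.
So d_TPNV = 59.62, d_HLID = 55.35, d_LON = 77.00 km.
Circle about each station: (x + 66.9)² + (y + 13.8)² = 59.62²; (x + 1.2)² + (y + 45.1)² = 55.35²; (x − 34.3)² + (y − 70.8)² = 77.00².
Subtracting the TPNV equation from the HLID and LON equations removes the quadratic terms:
131.4 x − 62.6 y = -2139.68
202.4 x + 169.2 y = -851.38
Solving the 2×2 system: x ≈ -11.9, y ≈ 9.2 km.
Check against TPNV (with the unrounded x, y): √((x + 66.9)²+(y + 13.8)²) = 59.62 ≈ 59.62 km. ✓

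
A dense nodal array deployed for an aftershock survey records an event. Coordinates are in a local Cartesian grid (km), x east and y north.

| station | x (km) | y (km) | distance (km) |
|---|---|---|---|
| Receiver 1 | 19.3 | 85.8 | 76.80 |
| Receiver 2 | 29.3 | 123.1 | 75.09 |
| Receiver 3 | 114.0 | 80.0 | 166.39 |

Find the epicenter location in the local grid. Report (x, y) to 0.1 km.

Circle about each station: (x − 19.3)² + (y − 85.8)² = 76.80²; (x − 29.3)² + (y − 123.1)² = 75.09²; (x − 114.0)² + (y − 80.0)² = 166.39².
Subtracting the Receiver 1 equation from the Receiver 2 and Receiver 3 equations removes the quadratic terms:
20.0 x + 74.6 y = 8537.70
189.4 x − 11.6 y = -10125.52
Solving the 2×2 system: x ≈ -45.7, y ≈ 126.7 km.

-45.7 km east, 126.7 km north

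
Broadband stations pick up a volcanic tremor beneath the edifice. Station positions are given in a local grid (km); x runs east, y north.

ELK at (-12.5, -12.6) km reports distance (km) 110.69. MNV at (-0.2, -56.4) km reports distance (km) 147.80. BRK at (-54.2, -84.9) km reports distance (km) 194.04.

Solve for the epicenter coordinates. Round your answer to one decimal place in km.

x ≈ 36.0 km, y ≈ 86.9 km

Circle about each station: (x + 12.5)² + (y + 12.6)² = 110.69²; (x + 0.2)² + (y + 56.4)² = 147.80²; (x + 54.2)² + (y + 84.9)² = 194.04².
Subtracting the ELK equation from the MNV and BRK equations removes the quadratic terms:
24.6 x − 87.6 y = -6726.57
-83.4 x − 144.6 y = -15568.61
Solving the 2×2 system: x ≈ 36.0, y ≈ 86.9 km.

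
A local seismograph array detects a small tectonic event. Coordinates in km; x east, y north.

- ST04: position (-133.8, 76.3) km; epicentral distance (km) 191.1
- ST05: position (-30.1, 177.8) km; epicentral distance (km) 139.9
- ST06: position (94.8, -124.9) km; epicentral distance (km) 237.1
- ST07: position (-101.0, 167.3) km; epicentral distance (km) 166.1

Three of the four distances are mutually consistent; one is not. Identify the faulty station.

ST05

Solve using three stations at a time. Using ST04, ST06, ST07 (subtract circle equations pairwise → linear system) gives (x, y) ≈ (54.6, 108.9).
Distances from that point to each station vs reported:
  ST04: calculated 191.2 vs reported 191.1 → residual 0.1 km
  ST05: calculated 109.2 vs reported 139.9 → residual 30.7 km
  ST06: calculated 237.2 vs reported 237.1 → residual 0.1 km
  ST07: calculated 166.2 vs reported 166.1 → residual 0.1 km
ST04, ST06, ST07 are mutually consistent (residuals ≈ 0); ST05 is off by 30.7 km.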